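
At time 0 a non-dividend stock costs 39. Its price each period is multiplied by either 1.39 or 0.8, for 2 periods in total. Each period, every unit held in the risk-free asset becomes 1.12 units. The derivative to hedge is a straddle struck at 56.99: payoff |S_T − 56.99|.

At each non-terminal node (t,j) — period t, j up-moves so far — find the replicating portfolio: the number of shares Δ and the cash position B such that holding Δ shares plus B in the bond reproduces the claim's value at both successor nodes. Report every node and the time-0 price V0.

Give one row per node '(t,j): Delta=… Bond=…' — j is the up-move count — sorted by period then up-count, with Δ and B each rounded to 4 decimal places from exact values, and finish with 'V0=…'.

(0,0): Delta=-0.2271 Bond=23.9019
(1,0): Delta=-1.0000 Bond=50.8839
(1,1): Delta=0.1482 Bond=6.4241
V0=15.0441

Risk-neutral probability p* = (R−d)/(u−d) = (1.12−0.8)/(1.39−0.8) = 0.5424.
Terminal payoffs: V(2,0)=32.0300, V(2,1)=13.6220, V(2,2)=18.3619
Node (1,0) S=31.2000: V=(p*·13.6220+(1−p*)·32.0300)/1.12=19.6839; Δ=(13.6220−32.0300)/(43.3680−24.9600)=-1.0000; B=V−Δ·S=50.8839
Node (1,1) S=54.2100: V=(p*·18.3619+(1−p*)·13.6220)/1.12=14.4579; Δ=(18.3619−13.6220)/(75.3519−43.3680)=0.1482; B=V−Δ·S=6.4241
Node (0,0) S=39.0000: V=(p*·14.4579+(1−p*)·19.6839)/1.12=15.0441; Δ=(14.4579−19.6839)/(54.2100−31.2000)=-0.2271; B=V−Δ·S=23.9019
Root portfolio cost Δ·39+B reproduces V0=15.0441.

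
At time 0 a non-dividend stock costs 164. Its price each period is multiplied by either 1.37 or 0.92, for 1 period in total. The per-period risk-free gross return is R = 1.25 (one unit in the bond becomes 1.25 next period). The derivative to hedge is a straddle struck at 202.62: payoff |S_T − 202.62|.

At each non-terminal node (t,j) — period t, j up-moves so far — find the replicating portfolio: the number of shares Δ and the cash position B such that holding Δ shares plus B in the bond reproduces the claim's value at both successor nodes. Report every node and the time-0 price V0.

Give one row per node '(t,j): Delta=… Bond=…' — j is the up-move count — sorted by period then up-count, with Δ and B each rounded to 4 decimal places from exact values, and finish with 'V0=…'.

Since d<R<u, set p* = (R−d)/(u−d) = 0.7333; price each node as the discounted p*-expectation of its children.
Terminal values V(1,·): V(1,0)=51.7400, V(1,1)=22.0600
Node (0,0) S=164.0000: V=(p*·22.0600+(1−p*)·51.7400)/1.25=23.9797; Δ=(22.0600−51.7400)/(224.6800−150.8800)=-0.4022; B=V−Δ·S=89.9353
Self-financing check: at every node Δ·S+B equals the discounted successor values.

(0,0): Delta=-0.4022 Bond=89.9353
V0=23.9797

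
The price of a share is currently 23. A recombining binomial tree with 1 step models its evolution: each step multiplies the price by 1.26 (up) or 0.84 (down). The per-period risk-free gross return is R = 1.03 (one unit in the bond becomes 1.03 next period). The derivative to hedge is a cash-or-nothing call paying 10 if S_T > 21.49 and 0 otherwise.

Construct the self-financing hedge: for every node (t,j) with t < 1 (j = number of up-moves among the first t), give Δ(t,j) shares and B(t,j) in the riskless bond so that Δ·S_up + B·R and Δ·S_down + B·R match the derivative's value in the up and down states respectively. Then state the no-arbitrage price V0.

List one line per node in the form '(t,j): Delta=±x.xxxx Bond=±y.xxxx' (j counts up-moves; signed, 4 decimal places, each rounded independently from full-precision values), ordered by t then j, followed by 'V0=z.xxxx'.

Risk-neutral probability p* = (R−d)/(u−d) = (1.03−0.84)/(1.26−0.84) = 0.4524.
At expiry t=1: V(1,0)=0.0000, V(1,1)=10.0000
(0,0): S=23.0000. Δ = (V_up−V_dn)/(S_up−S_dn) = (10.0000−0.0000)/(28.9800−19.3200) = 1.0352. V = [p*·10.0000 + (1−p*)·0.0000]/1.03 = 4.3920. B = V − Δ·S = -19.4175.
Each (Δ,B) replicates both successor values, so the strategy is self-financing and V0 is arbitrage-free.

(0,0): Delta=1.0352 Bond=-19.4175
V0=4.3920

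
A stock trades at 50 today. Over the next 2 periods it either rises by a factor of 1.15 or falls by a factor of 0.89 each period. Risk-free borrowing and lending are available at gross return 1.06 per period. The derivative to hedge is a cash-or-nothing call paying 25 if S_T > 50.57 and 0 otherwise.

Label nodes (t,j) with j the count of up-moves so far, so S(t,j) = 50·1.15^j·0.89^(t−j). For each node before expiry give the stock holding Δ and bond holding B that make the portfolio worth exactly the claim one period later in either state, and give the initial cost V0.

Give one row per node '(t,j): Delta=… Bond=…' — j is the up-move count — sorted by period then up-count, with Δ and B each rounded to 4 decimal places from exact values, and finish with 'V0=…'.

(0,0): Delta=0.6280 Bond=-11.8162
(1,0): Delta=2.1608 Bond=-80.7329
(1,1): Delta=0.0000 Bond=23.5849
V0=19.5839

Risk-neutral probability p* = (R−d)/(u−d) = (1.06−0.89)/(1.15−0.89) = 0.6538.
Terminal values V(2,·): V(2,0)=0.0000, V(2,1)=25.0000, V(2,2)=25.0000
Node (1,0) S=44.5000: V=(p*·25.0000+(1−p*)·0.0000)/1.06=15.4209; Δ=(25.0000−0.0000)/(51.1750−39.6050)=2.1608; B=V−Δ·S=-80.7329
Node (1,1) S=57.5000: V=(p*·25.0000+(1−p*)·25.0000)/1.06=23.5849; Δ=(25.0000−25.0000)/(66.1250−51.1750)=0.0000; B=V−Δ·S=23.5849
Node (0,0) S=50.0000: V=(p*·23.5849+(1−p*)·15.4209)/1.06=19.5839; Δ=(23.5849−15.4209)/(57.5000−44.5000)=0.6280; B=V−Δ·S=-11.8162
The time-0 hedge costs 19.5839, which is the no-arbitrage price.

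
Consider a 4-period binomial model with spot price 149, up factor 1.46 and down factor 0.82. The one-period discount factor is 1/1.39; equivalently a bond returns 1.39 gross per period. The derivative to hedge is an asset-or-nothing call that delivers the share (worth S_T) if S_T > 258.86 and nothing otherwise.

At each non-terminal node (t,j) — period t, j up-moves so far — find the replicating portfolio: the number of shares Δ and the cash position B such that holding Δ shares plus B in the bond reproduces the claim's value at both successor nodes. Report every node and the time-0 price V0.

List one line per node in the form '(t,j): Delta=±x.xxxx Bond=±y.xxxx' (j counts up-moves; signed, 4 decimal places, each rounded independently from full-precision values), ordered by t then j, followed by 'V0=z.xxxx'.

Risk-neutral probability p* = (R−d)/(u−d) = (1.39−0.82)/(1.46−0.82) = 0.8906.
Terminal payoffs: V(4,0)=0.0000, V(4,1)=0.0000, V(4,2)=0.0000, V(4,3)=380.2408, V(4,4)=677.0141
Node (3,0) S=82.1538: V=(p*·0.0000+(1−p*)·0.0000)/1.39=0.0000; Δ=(0.0000−0.0000)/(119.9446−67.3661)=0.0000; B=V−Δ·S=0.0000
Node (3,1) S=146.2739: V=(p*·0.0000+(1−p*)·0.0000)/1.39=0.0000; Δ=(0.0000−0.0000)/(213.5599−119.9446)=0.0000; B=V−Δ·S=0.0000
Node (3,2) S=260.4389: V=(p*·380.2408+(1−p*)·0.0000)/1.39=243.6345; Δ=(380.2408−0.0000)/(380.2408−213.5599)=2.2812; B=V−Δ·S=-350.4917
Node (3,3) S=463.7083: V=(p*·677.0141+(1−p*)·380.2408)/1.39=463.7083; Δ=(677.0141−380.2408)/(677.0141−380.2408)=1.0000; B=V−Δ·S=0.0000
Node (2,0) S=100.1876: V=(p*·0.0000+(1−p*)·0.0000)/1.39=0.0000; Δ=(0.0000−0.0000)/(146.2739−82.1538)=0.0000; B=V−Δ·S=0.0000
Node (2,1) S=178.3828: V=(p*·243.6345+(1−p*)·0.0000)/1.39=156.1057; Δ=(243.6345−0.0000)/(260.4389−146.2739)=2.1341; B=V−Δ·S=-224.5732
Node (2,2) S=317.6084: V=(p*·463.7083+(1−p*)·243.6345)/1.39=316.2861; Δ=(463.7083−243.6345)/(463.7083−260.4389)=1.0827; B=V−Δ·S=-27.5792
Node (1,0) S=122.1800: V=(p*·156.1057+(1−p*)·0.0000)/1.39=100.0228; Δ=(156.1057−0.0000)/(178.3828−100.1876)=1.9964; B=V−Δ·S=-143.8924
Node (1,1) S=217.5400: V=(p*·316.2861+(1−p*)·156.1057)/1.39=214.9398; Δ=(316.2861−156.1057)/(317.6084−178.3828)=1.1505; B=V−Δ·S=-35.3420
Node (0,0) S=149.0000: V=(p*·214.9398+(1−p*)·100.0228)/1.39=145.5905; Δ=(214.9398−100.0228)/(217.5400−122.1800)=1.2051; B=V−Δ·S=-33.9674
Self-financing check: at every node Δ·S+B equals the discounted successor values.

(0,0): Delta=1.2051 Bond=-33.9674
(1,0): Delta=1.9964 Bond=-143.8924
(1,1): Delta=1.1505 Bond=-35.3420
(2,0): Delta=0.0000 Bond=0.0000
(2,1): Delta=2.1341 Bond=-224.5732
(2,2): Delta=1.0827 Bond=-27.5792
(3,0): Delta=0.0000 Bond=0.0000
(3,1): Delta=0.0000 Bond=0.0000
(3,2): Delta=2.2812 Bond=-350.4917
(3,3): Delta=1.0000 Bond=0.0000
V0=145.5905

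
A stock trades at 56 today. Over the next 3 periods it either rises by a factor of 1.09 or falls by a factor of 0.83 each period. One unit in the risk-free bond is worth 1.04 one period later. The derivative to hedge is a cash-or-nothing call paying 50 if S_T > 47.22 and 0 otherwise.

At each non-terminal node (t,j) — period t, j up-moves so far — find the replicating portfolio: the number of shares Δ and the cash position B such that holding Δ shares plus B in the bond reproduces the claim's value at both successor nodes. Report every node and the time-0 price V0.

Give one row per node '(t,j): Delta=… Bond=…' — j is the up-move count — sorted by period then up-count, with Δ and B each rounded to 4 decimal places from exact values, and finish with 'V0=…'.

(0,0): Delta=0.9863 Bond=-15.0830
(1,0): Delta=3.2132 Bond=-119.1939
(1,1): Delta=0.5826 Bond=8.9583
(2,0): Delta=0.0000 Bond=0.0000
(2,1): Delta=3.7958 Bond=-153.4763
(2,2): Delta=0.0000 Bond=48.0769
V0=40.1505

No-arbitrage ⇒ martingale measure with p* = (R−d)/(u−d) = 0.8077.
Payoff layer (t=3): V(3,0)=0.0000, V(3,1)=0.0000, V(3,2)=50.0000, V(3,3)=50.0000
(2,0): S=38.5784. Δ = (V_up−V_dn)/(S_up−S_dn) = (0.0000−0.0000)/(42.0505−32.0201) = 0.0000. V = [p*·0.0000 + (1−p*)·0.0000]/1.04 = 0.0000. B = V − Δ·S = 0.0000.
(2,1): S=50.6632. Δ = (V_up−V_dn)/(S_up−S_dn) = (50.0000−0.0000)/(55.2229−42.0505) = 3.7958. V = [p*·50.0000 + (1−p*)·0.0000]/1.04 = 38.8314. B = V − Δ·S = -153.4763.
(2,2): S=66.5336. Δ = (V_up−V_dn)/(S_up−S_dn) = (50.0000−50.0000)/(72.5216−55.2229) = 0.0000. V = [p*·50.0000 + (1−p*)·50.0000]/1.04 = 48.0769. B = V − Δ·S = 48.0769.
(1,0): S=46.4800. Δ = (V_up−V_dn)/(S_up−S_dn) = (38.8314−0.0000)/(50.6632−38.5784) = 3.2132. V = [p*·38.8314 + (1−p*)·0.0000]/1.04 = 30.1575. B = V − Δ·S = -119.1939.
(1,1): S=61.0400. Δ = (V_up−V_dn)/(S_up−S_dn) = (48.0769−38.8314)/(66.5336−50.6632) = 0.5826. V = [p*·48.0769 + (1−p*)·38.8314]/1.04 = 44.5182. B = V − Δ·S = 8.9583.
(0,0): S=56.0000. Δ = (V_up−V_dn)/(S_up−S_dn) = (44.5182−30.1575)/(61.0400−46.4800) = 0.9863. V = [p*·44.5182 + (1−p*)·30.1575]/1.04 = 40.1505. B = V − Δ·S = -15.0830.
Root portfolio cost Δ·56+B reproduces V0=40.1505.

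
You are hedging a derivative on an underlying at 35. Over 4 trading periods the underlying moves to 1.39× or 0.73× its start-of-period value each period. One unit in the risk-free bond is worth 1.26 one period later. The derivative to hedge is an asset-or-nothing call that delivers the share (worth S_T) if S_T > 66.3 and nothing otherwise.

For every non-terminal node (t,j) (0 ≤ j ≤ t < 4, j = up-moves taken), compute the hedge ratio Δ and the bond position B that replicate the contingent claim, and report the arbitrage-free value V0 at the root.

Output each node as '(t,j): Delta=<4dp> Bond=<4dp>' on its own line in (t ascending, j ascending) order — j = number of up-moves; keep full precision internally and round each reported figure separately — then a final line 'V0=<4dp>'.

(0,0): Delta=1.2611 Bond=-11.4740
(1,0): Delta=1.6528 Bond=-24.4662
(1,1): Delta=1.2106 Bond=-12.0023
(2,0): Delta=0.0000 Bond=0.0000
(2,1): Delta=1.8657 Bond=-38.3888
(2,2): Delta=1.1262 Bond=-9.4161
(3,0): Delta=0.0000 Bond=0.0000
(3,1): Delta=0.0000 Bond=0.0000
(3,2): Delta=2.1061 Bond=-60.2343
(3,3): Delta=1.0000 Bond=0.0000
V0=32.6635

Since d<R<u, set p* = (R−d)/(u−d) = 0.8030; price each node as the discounted p*-expectation of its children.
Terminal payoffs: V(4,0)=0.0000, V(4,1)=0.0000, V(4,2)=0.0000, V(4,3)=68.6176, V(4,4)=130.6554
  t=3,j=0: stock 13.6156 → up 18.9257 (V=0.0000), down 9.9394 (V=0.0000). Price 0.0000; hedge Δ=0.0000, bond B=0.0000.
  t=3,j=1: stock 25.9256 → up 36.0366 (V=0.0000), down 18.9257 (V=0.0000). Price 0.0000; hedge Δ=0.0000, bond B=0.0000.
  t=3,j=2: stock 49.3652 → up 68.6176 (V=68.6176), down 36.0366 (V=0.0000). Price 43.7317; hedge Δ=2.1061, bond B=-60.2343.
  t=3,j=3: stock 93.9967 → up 130.6554 (V=130.6554), down 68.6176 (V=68.6176). Price 93.9967; hedge Δ=1.0000, bond B=0.0000.
  t=2,j=0: stock 18.6515 → up 25.9256 (V=0.0000), down 13.6156 (V=0.0000). Price 0.0000; hedge Δ=0.0000, bond B=0.0000.
  t=2,j=1: stock 35.5145 → up 49.3652 (V=43.7317), down 25.9256 (V=0.0000). Price 27.8714; hedge Δ=1.8657, bond B=-38.3888.
  t=2,j=2: stock 67.6235 → up 93.9967 (V=93.9967), down 49.3652 (V=43.7317). Price 66.7429; hedge Δ=1.1262, bond B=-9.4161.
  t=1,j=0: stock 25.5500 → up 35.5145 (V=27.8714), down 18.6515 (V=0.0000). Price 17.7631; hedge Δ=1.6528, bond B=-24.4662.
  t=1,j=1: stock 48.6500 → up 67.6235 (V=66.7429), down 35.5145 (V=27.8714). Price 46.8939; hedge Δ=1.2106, bond B=-12.0023.
  t=0,j=0: stock 35.0000 → up 48.6500 (V=46.8939), down 25.5500 (V=17.7631). Price 32.6635; hedge Δ=1.2611, bond B=-11.4740.
Self-financing check: at every node Δ·S+B equals the discounted successor values.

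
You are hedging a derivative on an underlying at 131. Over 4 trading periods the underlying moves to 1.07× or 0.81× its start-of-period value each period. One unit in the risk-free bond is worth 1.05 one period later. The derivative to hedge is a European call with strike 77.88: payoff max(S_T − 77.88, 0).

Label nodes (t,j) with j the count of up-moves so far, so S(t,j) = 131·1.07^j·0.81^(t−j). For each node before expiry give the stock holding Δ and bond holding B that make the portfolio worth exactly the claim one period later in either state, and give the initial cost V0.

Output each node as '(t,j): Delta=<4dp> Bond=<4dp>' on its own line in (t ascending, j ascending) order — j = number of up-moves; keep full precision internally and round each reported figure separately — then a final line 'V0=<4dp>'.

The replicating-portfolio and risk-neutral prices coincide; use p* = (1.05−0.81)/(1.07−0.81) = 0.9231 for the latter.
Payoff layer (t=4): V(4,0)=0.0000, V(4,1)=0.0000, V(4,2)=20.5231, V(4,3)=52.1093, V(4,4)=93.8343
(3,0): S=69.6188. Δ = (V_up−V_dn)/(S_up−S_dn) = (0.0000−0.0000)/(74.4921−56.3912) = 0.0000. V = [p*·0.0000 + (1−p*)·0.0000]/1.05 = 0.0000. B = V − Δ·S = 0.0000.
(3,1): S=91.9655. Δ = (V_up−V_dn)/(S_up−S_dn) = (20.5231−0.0000)/(98.4031−74.4921) = 0.8583. V = [p*·20.5231 + (1−p*)·0.0000]/1.05 = 18.0423. B = V − Δ·S = -60.8928.
(3,2): S=121.4853. Δ = (V_up−V_dn)/(S_up−S_dn) = (52.1093−20.5231)/(129.9893−98.4031) = 1.0000. V = [p*·52.1093 + (1−p*)·20.5231]/1.05 = 47.3139. B = V − Δ·S = -74.1714.
(3,3): S=160.4806. Δ = (V_up−V_dn)/(S_up−S_dn) = (93.8343−52.1093)/(171.7143−129.9893) = 1.0000. V = [p*·93.8343 + (1−p*)·52.1093]/1.05 = 86.3092. B = V − Δ·S = -74.1714.
(2,0): S=85.9491. Δ = (V_up−V_dn)/(S_up−S_dn) = (18.0423−0.0000)/(91.9655−69.6188) = 0.8074. V = [p*·18.0423 + (1−p*)·0.0000]/1.05 = 15.8614. B = V − Δ·S = -53.5321.
(2,1): S=113.5377. Δ = (V_up−V_dn)/(S_up−S_dn) = (47.3139−18.0423)/(121.4853−91.9655) = 0.9916. V = [p*·47.3139 + (1−p*)·18.0423]/1.05 = 42.9164. B = V − Δ·S = -69.6667.
(2,2): S=149.9819. Δ = (V_up−V_dn)/(S_up−S_dn) = (86.3092−47.3139)/(160.4806−121.4853) = 1.0000. V = [p*·86.3092 + (1−p*)·47.3139]/1.05 = 79.3424. B = V − Δ·S = -70.6395.
(1,0): S=106.1100. Δ = (V_up−V_dn)/(S_up−S_dn) = (42.9164−15.8614)/(113.5377−85.9491) = 0.9807. V = [p*·42.9164 + (1−p*)·15.8614]/1.05 = 38.8907. B = V − Δ·S = -65.1672.
(1,1): S=140.1700. Δ = (V_up−V_dn)/(S_up−S_dn) = (79.3424−42.9164)/(149.9819−113.5377) = 0.9995. V = [p*·79.3424 + (1−p*)·42.9164]/1.05 = 72.8957. B = V − Δ·S = -67.2044.
(0,0): S=131.0000. Δ = (V_up−V_dn)/(S_up−S_dn) = (72.8957−38.8907)/(140.1700−106.1100) = 0.9984. V = [p*·72.8957 + (1−p*)·38.8907]/1.05 = 66.9332. B = V − Δ·S = -63.8549.
The time-0 hedge costs 66.9332, which is the no-arbitrage price.

(0,0): Delta=0.9984 Bond=-63.8549
(1,0): Delta=0.9807 Bond=-65.1672
(1,1): Delta=0.9995 Bond=-67.2044
(2,0): Delta=0.8074 Bond=-53.5321
(2,1): Delta=0.9916 Bond=-69.6667
(2,2): Delta=1.0000 Bond=-70.6395
(3,0): Delta=0.0000 Bond=0.0000
(3,1): Delta=0.8583 Bond=-60.8928
(3,2): Delta=1.0000 Bond=-74.1714
(3,3): Delta=1.0000 Bond=-74.1714
V0=66.9332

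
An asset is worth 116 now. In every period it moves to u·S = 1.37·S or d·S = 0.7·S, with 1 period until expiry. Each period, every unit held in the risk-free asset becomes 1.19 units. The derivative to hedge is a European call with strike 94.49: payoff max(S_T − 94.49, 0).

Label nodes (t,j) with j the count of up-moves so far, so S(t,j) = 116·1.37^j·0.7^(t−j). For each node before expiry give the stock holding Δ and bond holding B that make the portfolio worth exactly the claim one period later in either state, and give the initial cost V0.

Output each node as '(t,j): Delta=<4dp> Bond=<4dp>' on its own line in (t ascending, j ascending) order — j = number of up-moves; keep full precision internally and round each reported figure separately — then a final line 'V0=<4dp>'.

Since d<R<u, set p* = (R−d)/(u−d) = 0.7313; price each node as the discounted p*-expectation of its children.
Terminal values V(1,·): V(1,0)=0.0000, V(1,1)=64.4300
Node (0,0) S=116.0000: V=(p*·64.4300+(1−p*)·0.0000)/1.19=39.5970; Δ=(64.4300−0.0000)/(158.9200−81.2000)=0.8290; B=V−Δ·S=-56.5672
Root portfolio cost Δ·116+B reproduces V0=39.5970.

(0,0): Delta=0.8290 Bond=-56.5672
V0=39.5970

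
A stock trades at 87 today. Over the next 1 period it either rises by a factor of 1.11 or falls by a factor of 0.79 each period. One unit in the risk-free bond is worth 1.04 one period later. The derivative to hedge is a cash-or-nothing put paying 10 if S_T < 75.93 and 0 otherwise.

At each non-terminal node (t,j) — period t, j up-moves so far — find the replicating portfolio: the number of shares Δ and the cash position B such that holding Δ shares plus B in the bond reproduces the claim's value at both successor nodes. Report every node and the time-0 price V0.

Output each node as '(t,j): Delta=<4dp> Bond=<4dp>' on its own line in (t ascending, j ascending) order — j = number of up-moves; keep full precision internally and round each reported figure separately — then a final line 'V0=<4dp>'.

Since d<R<u, set p* = (R−d)/(u−d) = 0.7812; price each node as the discounted p*-expectation of its children.
At expiry t=1: V(1,0)=10.0000, V(1,1)=0.0000
Node (0,0) S=87.0000: V=(p*·0.0000+(1−p*)·10.0000)/1.04=2.1034; Δ=(0.0000−10.0000)/(96.5700−68.7300)=-0.3592; B=V−Δ·S=33.3534
The time-0 hedge costs 2.1034, which is the no-arbitrage price.

(0,0): Delta=-0.3592 Bond=33.3534
V0=2.1034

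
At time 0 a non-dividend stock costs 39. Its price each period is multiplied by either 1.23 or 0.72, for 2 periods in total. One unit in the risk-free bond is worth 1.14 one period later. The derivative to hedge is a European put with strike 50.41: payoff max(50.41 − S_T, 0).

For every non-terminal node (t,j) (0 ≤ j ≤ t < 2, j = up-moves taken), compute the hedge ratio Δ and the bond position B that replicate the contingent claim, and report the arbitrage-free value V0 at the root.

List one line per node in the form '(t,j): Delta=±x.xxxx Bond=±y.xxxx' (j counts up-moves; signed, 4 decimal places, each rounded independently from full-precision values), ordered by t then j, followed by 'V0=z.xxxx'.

(0,0): Delta=-0.6879 Bond=31.1014
(1,0): Delta=-1.0000 Bond=44.2193
(1,1): Delta=-0.6488 Bond=33.5777
V0=4.2732

Risk-neutral probability p* = (R−d)/(u−d) = (1.14−0.72)/(1.23−0.72) = 0.8235.
Terminal payoffs: V(2,0)=30.1924, V(2,1)=15.8716, V(2,2)=0.0000
(1,0): S=28.0800. Δ = (V_up−V_dn)/(S_up−S_dn) = (15.8716−30.1924)/(34.5384−20.2176) = -1.0000. V = [p*·15.8716 + (1−p*)·30.1924]/1.14 = 16.1393. B = V − Δ·S = 44.2193.
(1,1): S=47.9700. Δ = (V_up−V_dn)/(S_up−S_dn) = (0.0000−15.8716)/(59.0031−34.5384) = -0.6488. V = [p*·0.0000 + (1−p*)·15.8716]/1.14 = 2.4569. B = V − Δ·S = 33.5777.
(0,0): S=39.0000. Δ = (V_up−V_dn)/(S_up−S_dn) = (2.4569−16.1393)/(47.9700−28.0800) = -0.6879. V = [p*·2.4569 + (1−p*)·16.1393]/1.14 = 4.2732. B = V − Δ·S = 31.1014.
Each (Δ,B) replicates both successor values, so the strategy is self-financing and V0 is arbitrage-free.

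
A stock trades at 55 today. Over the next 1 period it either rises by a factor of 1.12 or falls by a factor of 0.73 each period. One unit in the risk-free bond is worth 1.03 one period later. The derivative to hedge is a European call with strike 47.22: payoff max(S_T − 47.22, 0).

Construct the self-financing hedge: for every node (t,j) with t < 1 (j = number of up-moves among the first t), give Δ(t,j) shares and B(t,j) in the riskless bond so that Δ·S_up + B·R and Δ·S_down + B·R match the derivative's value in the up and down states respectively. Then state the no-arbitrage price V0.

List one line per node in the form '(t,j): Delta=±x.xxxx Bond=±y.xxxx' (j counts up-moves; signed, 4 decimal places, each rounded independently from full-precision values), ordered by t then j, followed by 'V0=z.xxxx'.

(0,0): Delta=0.6704 Bond=-26.1324
V0=10.7394

The replicating-portfolio and risk-neutral prices coincide; use p* = (1.03−0.73)/(1.12−0.73) = 0.7692 for the latter.
Terminal values V(1,·): V(1,0)=0.0000, V(1,1)=14.3800
Node (0,0) S=55.0000: V=(p*·14.3800+(1−p*)·0.0000)/1.03=10.7394; Δ=(14.3800−0.0000)/(61.6000−40.1500)=0.6704; B=V−Δ·S=-26.1324
Self-financing check: at every node Δ·S+B equals the discounted successor values.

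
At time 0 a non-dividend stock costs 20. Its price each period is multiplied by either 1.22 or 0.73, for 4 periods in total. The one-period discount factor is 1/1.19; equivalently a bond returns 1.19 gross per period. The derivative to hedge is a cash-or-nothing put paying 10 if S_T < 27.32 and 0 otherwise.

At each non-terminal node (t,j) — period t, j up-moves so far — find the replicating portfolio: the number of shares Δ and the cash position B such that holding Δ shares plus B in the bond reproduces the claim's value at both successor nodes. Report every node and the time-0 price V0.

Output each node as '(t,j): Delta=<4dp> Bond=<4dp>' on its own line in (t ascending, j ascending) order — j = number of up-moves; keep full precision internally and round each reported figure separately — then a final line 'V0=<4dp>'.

(0,0): Delta=-0.5010 Bond=11.1331
(1,0): Delta=0.0000 Bond=5.9342
(1,1): Delta=-0.5205 Bond=13.7254
(2,0): Delta=0.0000 Bond=7.0616
(2,1): Delta=0.0000 Bond=7.0616
(2,2): Delta=-0.5408 Bond=16.9380
(3,0): Delta=0.0000 Bond=8.4034
(3,1): Delta=0.0000 Bond=8.4034
(3,2): Delta=0.0000 Bond=8.4034
(3,3): Delta=-0.5619 Bond=20.9227
V0=1.1136

Risk-neutral probability p* = (R−d)/(u−d) = (1.19−0.73)/(1.22−0.73) = 0.9388.
At expiry t=4: V(4,0)=10.0000, V(4,1)=10.0000, V(4,2)=10.0000, V(4,3)=10.0000, V(4,4)=0.0000
  t=3,j=0: stock 7.7803 → up 9.4920 (V=10.0000), down 5.6796 (V=10.0000). Price 8.4034; hedge Δ=0.0000, bond B=8.4034.
  t=3,j=1: stock 13.0028 → up 15.8634 (V=10.0000), down 9.4920 (V=10.0000). Price 8.4034; hedge Δ=0.0000, bond B=8.4034.
  t=3,j=2: stock 21.7306 → up 26.5114 (V=10.0000), down 15.8634 (V=10.0000). Price 8.4034; hedge Δ=0.0000, bond B=8.4034.
  t=3,j=3: stock 36.3170 → up 44.3067 (V=0.0000), down 26.5114 (V=10.0000). Price 0.5145; hedge Δ=-0.5619, bond B=20.9227.
  t=2,j=0: stock 10.6580 → up 13.0028 (V=8.4034), down 7.7803 (V=8.4034). Price 7.0616; hedge Δ=0.0000, bond B=7.0616.
  t=2,j=1: stock 17.8120 → up 21.7306 (V=8.4034), down 13.0028 (V=8.4034). Price 7.0616; hedge Δ=0.0000, bond B=7.0616.
  t=2,j=2: stock 29.7680 → up 36.3170 (V=0.5145), down 21.7306 (V=8.4034). Price 0.8382; hedge Δ=-0.5408, bond B=16.9380.
  t=1,j=0: stock 14.6000 → up 17.8120 (V=7.0616), down 10.6580 (V=7.0616). Price 5.9342; hedge Δ=0.0000, bond B=5.9342.
  t=1,j=1: stock 24.4000 → up 29.7680 (V=0.8382), down 17.8120 (V=7.0616). Price 1.0246; hedge Δ=-0.5205, bond B=13.7254.
  t=0,j=0: stock 20.0000 → up 24.4000 (V=1.0246), down 14.6000 (V=5.9342). Price 1.1136; hedge Δ=-0.5010, bond B=11.1331.
The time-0 hedge costs 1.1136, which is the no-arbitrage price.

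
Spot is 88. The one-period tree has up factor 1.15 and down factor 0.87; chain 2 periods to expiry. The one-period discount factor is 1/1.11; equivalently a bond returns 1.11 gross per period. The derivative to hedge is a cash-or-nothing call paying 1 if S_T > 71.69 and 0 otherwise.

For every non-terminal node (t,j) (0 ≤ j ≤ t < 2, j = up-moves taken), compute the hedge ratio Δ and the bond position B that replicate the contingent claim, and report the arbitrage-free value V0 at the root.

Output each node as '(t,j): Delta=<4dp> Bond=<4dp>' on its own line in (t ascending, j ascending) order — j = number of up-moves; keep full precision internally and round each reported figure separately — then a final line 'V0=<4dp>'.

Under the risk-neutral measure, an up-move has probability p* = (R−d)/(u−d) = 0.8571 and values discount at R = 1.11.
Terminal values V(2,·): V(2,0)=0.0000, V(2,1)=1.0000, V(2,2)=1.0000
  t=1,j=0: stock 76.5600 → up 88.0440 (V=1.0000), down 66.6072 (V=0.0000). Price 0.7722; hedge Δ=0.0466, bond B=-2.7992.
  t=1,j=1: stock 101.2000 → up 116.3800 (V=1.0000), down 88.0440 (V=1.0000). Price 0.9009; hedge Δ=0.0000, bond B=0.9009.
  t=0,j=0: stock 88.0000 → up 101.2000 (V=0.9009), down 76.5600 (V=0.7722). Price 0.7951; hedge Δ=0.0052, bond B=0.3354.
Root portfolio cost Δ·88+B reproduces V0=0.7951.

(0,0): Delta=0.0052 Bond=0.3354
(1,0): Delta=0.0466 Bond=-2.7992
(1,1): Delta=0.0000 Bond=0.9009
V0=0.7951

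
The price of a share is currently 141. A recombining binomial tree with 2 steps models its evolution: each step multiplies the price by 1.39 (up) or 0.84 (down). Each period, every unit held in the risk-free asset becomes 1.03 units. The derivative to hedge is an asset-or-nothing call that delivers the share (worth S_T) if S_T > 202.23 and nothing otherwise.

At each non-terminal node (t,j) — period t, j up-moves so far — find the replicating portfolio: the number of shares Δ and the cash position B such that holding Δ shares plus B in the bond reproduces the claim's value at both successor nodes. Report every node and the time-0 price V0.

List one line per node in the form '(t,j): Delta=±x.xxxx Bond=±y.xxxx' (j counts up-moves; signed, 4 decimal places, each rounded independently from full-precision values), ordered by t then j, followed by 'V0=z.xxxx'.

(0,0): Delta=1.1782 Bond=-135.4821
(1,0): Delta=0.0000 Bond=0.0000
(1,1): Delta=2.5273 Bond=-403.9504
V0=30.6448

Since d<R<u, set p* = (R−d)/(u−d) = 0.3455; price each node as the discounted p*-expectation of its children.
Terminal payoffs: V(2,0)=0.0000, V(2,1)=0.0000, V(2,2)=272.4261
  t=1,j=0: stock 118.4400 → up 164.6316 (V=0.0000), down 99.4896 (V=0.0000). Price 0.0000; hedge Δ=0.0000, bond B=0.0000.
  t=1,j=1: stock 195.9900 → up 272.4261 (V=272.4261), down 164.6316 (V=0.0000). Price 91.3697; hedge Δ=2.5273, bond B=-403.9504.
  t=0,j=0: stock 141.0000 → up 195.9900 (V=91.3697), down 118.4400 (V=0.0000). Price 30.6448; hedge Δ=1.1782, bond B=-135.4821.
Each (Δ,B) replicates both successor values, so the strategy is self-financing and V0 is arbitrage-free.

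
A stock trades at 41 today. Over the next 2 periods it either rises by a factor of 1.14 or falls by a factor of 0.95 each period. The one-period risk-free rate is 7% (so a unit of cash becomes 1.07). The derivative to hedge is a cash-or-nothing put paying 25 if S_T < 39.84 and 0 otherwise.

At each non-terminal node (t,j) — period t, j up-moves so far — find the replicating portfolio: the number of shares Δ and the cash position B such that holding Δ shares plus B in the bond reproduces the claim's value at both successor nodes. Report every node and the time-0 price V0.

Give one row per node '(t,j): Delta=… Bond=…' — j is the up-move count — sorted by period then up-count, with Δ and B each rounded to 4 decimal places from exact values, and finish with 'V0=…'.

Risk-neutral probability p* = (R−d)/(u−d) = (1.07−0.95)/(1.14−0.95) = 0.6316.
Payoff layer (t=2): V(2,0)=25.0000, V(2,1)=0.0000, V(2,2)=0.0000
Node (1,0) S=38.9500: V=(p*·0.0000+(1−p*)·25.0000)/1.07=8.6080; Δ=(0.0000−25.0000)/(44.4030−37.0025)=-3.3782; B=V−Δ·S=140.1869
Node (1,1) S=46.7400: V=(p*·0.0000+(1−p*)·0.0000)/1.07=0.0000; Δ=(0.0000−0.0000)/(53.2836−44.4030)=0.0000; B=V−Δ·S=0.0000
Node (0,0) S=41.0000: V=(p*·0.0000+(1−p*)·8.6080)/1.07=2.9639; Δ=(0.0000−8.6080)/(46.7400−38.9500)=-1.1050; B=V−Δ·S=48.2690
Root portfolio cost Δ·41+B reproduces V0=2.9639.

(0,0): Delta=-1.1050 Bond=48.2690
(1,0): Delta=-3.3782 Bond=140.1869
(1,1): Delta=0.0000 Bond=0.0000
V0=2.9639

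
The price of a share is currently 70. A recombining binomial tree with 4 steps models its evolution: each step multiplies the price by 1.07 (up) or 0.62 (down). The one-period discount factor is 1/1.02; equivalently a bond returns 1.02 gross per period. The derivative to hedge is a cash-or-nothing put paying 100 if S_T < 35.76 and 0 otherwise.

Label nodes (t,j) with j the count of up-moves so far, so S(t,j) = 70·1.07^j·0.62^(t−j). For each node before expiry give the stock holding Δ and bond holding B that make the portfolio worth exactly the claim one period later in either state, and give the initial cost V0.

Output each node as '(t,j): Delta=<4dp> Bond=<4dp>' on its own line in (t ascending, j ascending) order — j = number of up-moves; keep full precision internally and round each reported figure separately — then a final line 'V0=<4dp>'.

No-arbitrage ⇒ martingale measure with p* = (R−d)/(u−d) = 0.8889.
Payoff layer (t=4): V(4,0)=100.0000, V(4,1)=100.0000, V(4,2)=100.0000, V(4,3)=0.0000, V(4,4)=0.0000
Node (3,0) S=16.6830: V=(p*·100.0000+(1−p*)·100.0000)/1.02=98.0392; Δ=(100.0000−100.0000)/(17.8508−10.3434)=0.0000; B=V−Δ·S=98.0392
Node (3,1) S=28.7916: V=(p*·100.0000+(1−p*)·100.0000)/1.02=98.0392; Δ=(100.0000−100.0000)/(30.8070−17.8508)=0.0000; B=V−Δ·S=98.0392
Node (3,2) S=49.6887: V=(p*·0.0000+(1−p*)·100.0000)/1.02=10.8932; Δ=(0.0000−100.0000)/(53.1669−30.8070)=-4.4723; B=V−Δ·S=233.1155
Node (3,3) S=85.7530: V=(p*·0.0000+(1−p*)·0.0000)/1.02=0.0000; Δ=(0.0000−0.0000)/(91.7557−53.1669)=0.0000; B=V−Δ·S=0.0000
Node (2,0) S=26.9080: V=(p*·98.0392+(1−p*)·98.0392)/1.02=96.1169; Δ=(98.0392−98.0392)/(28.7916−16.6830)=0.0000; B=V−Δ·S=96.1169
Node (2,1) S=46.4380: V=(p*·10.8932+(1−p*)·98.0392)/1.02=20.1727; Δ=(10.8932−98.0392)/(49.6887−28.7916)=-4.1702; B=V−Δ·S=213.8304
Node (2,2) S=80.1430: V=(p*·0.0000+(1−p*)·10.8932)/1.02=1.1866; Δ=(0.0000−10.8932)/(85.7530−49.6887)=-0.3021; B=V−Δ·S=25.3938
Node (1,0) S=43.4000: V=(p*·20.1727+(1−p*)·96.1169)/1.02=28.0499; Δ=(20.1727−96.1169)/(46.4380−26.9080)=-3.8886; B=V−Δ·S=196.8148
Node (1,1) S=74.9000: V=(p*·1.1866+(1−p*)·20.1727)/1.02=3.2316; Δ=(1.1866−20.1727)/(80.1430−46.4380)=-0.5633; B=V−Δ·S=45.4228
Node (0,0) S=70.0000: V=(p*·3.2316+(1−p*)·28.0499)/1.02=5.8717; Δ=(3.2316−28.0499)/(74.9000−43.4000)=-0.7879; B=V−Δ·S=61.0236
Root portfolio cost Δ·70+B reproduces V0=5.8717.

(0,0): Delta=-0.7879 Bond=61.0236
(1,0): Delta=-3.8886 Bond=196.8148
(1,1): Delta=-0.5633 Bond=45.4228
(2,0): Delta=0.0000 Bond=96.1169
(2,1): Delta=-4.1702 Bond=213.8304
(2,2): Delta=-0.3021 Bond=25.3938
(3,0): Delta=0.0000 Bond=98.0392
(3,1): Delta=0.0000 Bond=98.0392
(3,2): Delta=-4.4723 Bond=233.1155
(3,3): Delta=0.0000 Bond=0.0000
V0=5.8717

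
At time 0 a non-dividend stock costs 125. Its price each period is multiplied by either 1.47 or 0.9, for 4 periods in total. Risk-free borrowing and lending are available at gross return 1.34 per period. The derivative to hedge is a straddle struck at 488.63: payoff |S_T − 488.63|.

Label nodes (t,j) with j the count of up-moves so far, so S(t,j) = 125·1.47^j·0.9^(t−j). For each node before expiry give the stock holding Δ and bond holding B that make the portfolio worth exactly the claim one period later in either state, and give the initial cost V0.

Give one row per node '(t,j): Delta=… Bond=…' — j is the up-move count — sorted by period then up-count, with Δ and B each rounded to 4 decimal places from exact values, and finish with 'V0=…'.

(0,0): Delta=-0.4899 Bond=108.7273
(1,0): Delta=-1.0000 Bond=203.0793
(1,1): Delta=-0.3976 Bond=128.7400
(2,0): Delta=-1.0000 Bond=272.1263
(2,1): Delta=-1.0000 Bond=272.1263
(2,2): Delta=-0.2887 Bond=143.0799
(3,0): Delta=-1.0000 Bond=364.6493
(3,1): Delta=-1.0000 Bond=364.6493
(3,2): Delta=-1.0000 Bond=364.6493
(3,3): Delta=-0.1600 Bond=140.6364
V0=47.4881

Under the risk-neutral measure, an up-move has probability p* = (R−d)/(u−d) = 0.7719 and values discount at R = 1.34.
At expiry t=4: V(4,0)=406.6175, V(4,1)=354.6762, V(4,2)=269.8389, V(4,3)=131.2712, V(4,4)=95.0561
  t=3,j=0: stock 91.1250 → up 133.9538 (V=354.6762), down 82.0125 (V=406.6175). Price 273.5243; hedge Δ=-1.0000, bond B=364.6493.
  t=3,j=1: stock 148.8375 → up 218.7911 (V=269.8389), down 133.9538 (V=354.6762). Price 215.8118; hedge Δ=-1.0000, bond B=364.6493.
  t=3,j=2: stock 243.1012 → up 357.3588 (V=131.2712), down 218.7911 (V=269.8389). Price 121.5480; hedge Δ=-1.0000, bond B=364.6493.
  t=3,j=3: stock 397.0654 → up 583.6861 (V=95.0561), down 357.3588 (V=131.2712). Price 77.1013; hedge Δ=-0.1600, bond B=140.6364.
  t=2,j=0: stock 101.2500 → up 148.8375 (V=215.8118), down 91.1250 (V=273.5243). Price 170.8763; hedge Δ=-1.0000, bond B=272.1263.
  t=2,j=1: stock 165.3750 → up 243.1012 (V=121.5480), down 148.8375 (V=215.8118). Price 106.7513; hedge Δ=-1.0000, bond B=272.1263.
  t=2,j=2: stock 270.1125 → up 397.0654 (V=77.1013), down 243.1012 (V=121.5480). Price 65.1032; hedge Δ=-0.2887, bond B=143.0799.
  t=1,j=0: stock 112.5000 → up 165.3750 (V=106.7513), down 101.2500 (V=170.8763). Price 90.5793; hedge Δ=-1.0000, bond B=203.0793.
  t=1,j=1: stock 183.7500 → up 270.1125 (V=65.1032), down 165.3750 (V=106.7513). Price 55.6730; hedge Δ=-0.3976, bond B=128.7400.
  t=0,j=0: stock 125.0000 → up 183.7500 (V=55.6730), down 112.5000 (V=90.5793). Price 47.4881; hedge Δ=-0.4899, bond B=108.7273.
Each (Δ,B) replicates both successor values, so the strategy is self-financing and V0 is arbitrage-free.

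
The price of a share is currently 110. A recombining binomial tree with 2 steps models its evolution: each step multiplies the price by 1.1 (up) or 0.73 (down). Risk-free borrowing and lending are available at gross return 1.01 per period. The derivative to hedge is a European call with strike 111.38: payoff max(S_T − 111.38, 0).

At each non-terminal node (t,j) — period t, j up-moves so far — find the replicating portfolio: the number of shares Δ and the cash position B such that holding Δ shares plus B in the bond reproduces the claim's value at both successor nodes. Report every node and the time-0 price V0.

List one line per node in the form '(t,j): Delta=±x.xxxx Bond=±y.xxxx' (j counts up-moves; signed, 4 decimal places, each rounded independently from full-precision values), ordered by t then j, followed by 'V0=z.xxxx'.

(0,0): Delta=0.3999 Bond=-31.7903
(1,0): Delta=0.0000 Bond=0.0000
(1,1): Delta=0.4851 Bond=-42.4287
V0=12.1935

No-arbitrage ⇒ martingale measure with p* = (R−d)/(u−d) = 0.7568.
At expiry t=2: V(2,0)=0.0000, V(2,1)=0.0000, V(2,2)=21.7200
  t=1,j=0: stock 80.3000 → up 88.3300 (V=0.0000), down 58.6190 (V=0.0000). Price 0.0000; hedge Δ=0.0000, bond B=0.0000.
  t=1,j=1: stock 121.0000 → up 133.1000 (V=21.7200), down 88.3300 (V=0.0000). Price 16.2740; hedge Δ=0.4851, bond B=-42.4287.
  t=0,j=0: stock 110.0000 → up 121.0000 (V=16.2740), down 80.3000 (V=0.0000). Price 12.1935; hedge Δ=0.3999, bond B=-31.7903.
Check: Δ(0,0)·S0 + B(0,0) = 12.1935 = V0.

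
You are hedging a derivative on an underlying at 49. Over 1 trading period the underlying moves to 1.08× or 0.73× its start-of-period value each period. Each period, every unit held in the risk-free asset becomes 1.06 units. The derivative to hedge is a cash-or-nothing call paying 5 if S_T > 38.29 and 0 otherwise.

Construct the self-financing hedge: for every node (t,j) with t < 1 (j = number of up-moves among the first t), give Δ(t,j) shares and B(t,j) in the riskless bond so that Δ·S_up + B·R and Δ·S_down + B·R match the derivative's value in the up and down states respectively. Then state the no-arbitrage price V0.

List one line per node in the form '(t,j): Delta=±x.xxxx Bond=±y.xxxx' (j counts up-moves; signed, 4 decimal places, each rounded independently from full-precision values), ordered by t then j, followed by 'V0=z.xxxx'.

Under the risk-neutral measure, an up-move has probability p* = (R−d)/(u−d) = 0.9429 and values discount at R = 1.06.
Terminal payoffs: V(1,0)=0.0000, V(1,1)=5.0000
Node (0,0) S=49.0000: V=(p*·5.0000+(1−p*)·0.0000)/1.06=4.4474; Δ=(5.0000−0.0000)/(52.9200−35.7700)=0.2915; B=V−Δ·S=-9.8383
Self-financing check: at every node Δ·S+B equals the discounted successor values.

(0,0): Delta=0.2915 Bond=-9.8383
V0=4.4474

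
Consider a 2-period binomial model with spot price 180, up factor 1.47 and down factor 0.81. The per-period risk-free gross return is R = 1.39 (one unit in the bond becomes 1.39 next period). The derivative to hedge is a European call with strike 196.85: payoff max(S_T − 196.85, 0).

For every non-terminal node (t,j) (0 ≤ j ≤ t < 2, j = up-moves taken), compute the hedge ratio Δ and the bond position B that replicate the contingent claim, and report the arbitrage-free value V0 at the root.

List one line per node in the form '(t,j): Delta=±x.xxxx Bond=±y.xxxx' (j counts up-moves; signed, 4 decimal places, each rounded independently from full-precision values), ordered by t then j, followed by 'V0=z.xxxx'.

(0,0): Delta=0.9422 Bond=-90.8799
(1,0): Delta=0.1816 Bond=-15.4301
(1,1): Delta=1.0000 Bond=-141.6187
V0=78.7149

Since d<R<u, set p* = (R−d)/(u−d) = 0.8788; price each node as the discounted p*-expectation of its children.
Terminal values V(2,·): V(2,0)=0.0000, V(2,1)=17.4760, V(2,2)=192.1120
(1,0): S=145.8000. Δ = (V_up−V_dn)/(S_up−S_dn) = (17.4760−0.0000)/(214.3260−118.0980) = 0.1816. V = [p*·17.4760 + (1−p*)·0.0000]/1.39 = 11.0487. B = V − Δ·S = -15.4301.
(1,1): S=264.6000. Δ = (V_up−V_dn)/(S_up−S_dn) = (192.1120−17.4760)/(388.9620−214.3260) = 1.0000. V = [p*·192.1120 + (1−p*)·17.4760]/1.39 = 122.9813. B = V − Δ·S = -141.6187.
(0,0): S=180.0000. Δ = (V_up−V_dn)/(S_up−S_dn) = (122.9813−11.0487)/(264.6000−145.8000) = 0.9422. V = [p*·122.9813 + (1−p*)·11.0487]/1.39 = 78.7149. B = V − Δ·S = -90.8799.
Self-financing check: at every node Δ·S+B equals the discounted successor values.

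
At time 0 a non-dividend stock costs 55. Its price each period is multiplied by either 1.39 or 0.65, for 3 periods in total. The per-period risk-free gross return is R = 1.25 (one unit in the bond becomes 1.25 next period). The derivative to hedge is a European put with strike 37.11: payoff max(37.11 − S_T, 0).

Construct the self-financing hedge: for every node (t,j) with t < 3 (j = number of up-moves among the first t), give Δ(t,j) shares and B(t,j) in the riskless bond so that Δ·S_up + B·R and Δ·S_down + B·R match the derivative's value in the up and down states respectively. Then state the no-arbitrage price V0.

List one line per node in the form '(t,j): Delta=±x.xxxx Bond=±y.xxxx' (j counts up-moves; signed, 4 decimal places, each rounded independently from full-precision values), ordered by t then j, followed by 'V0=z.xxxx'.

(0,0): Delta=-0.0329 Bond=2.0992
(1,0): Delta=-0.2163 Bond=9.1816
(1,1): Delta=-0.0129 Bond=1.0939
(2,0): Delta=-1.0000 Bond=29.6880
(2,1): Delta=-0.1308 Bond=7.2278
(2,2): Delta=0.0000 Bond=0.0000
V0=0.2907

Risk-neutral probability p* = (R−d)/(u−d) = (1.25−0.65)/(1.39−0.65) = 0.8108.
Terminal values V(3,·): V(3,0)=22.0056, V(3,1)=4.8099, V(3,2)=0.0000, V(3,3)=0.0000
(2,0): S=23.2375. Δ = (V_up−V_dn)/(S_up−S_dn) = (4.8099−22.0056)/(32.3001−15.1044) = -1.0000. V = [p*·4.8099 + (1−p*)·22.0056]/1.25 = 6.4505. B = V − Δ·S = 29.6880.
(2,1): S=49.6925. Δ = (V_up−V_dn)/(S_up−S_dn) = (0.0000−4.8099)/(69.0726−32.3001) = -0.1308. V = [p*·0.0000 + (1−p*)·4.8099]/1.25 = 0.7280. B = V − Δ·S = 7.2278.
(2,2): S=106.2655. Δ = (V_up−V_dn)/(S_up−S_dn) = (0.0000−0.0000)/(147.7090−69.0726) = 0.0000. V = [p*·0.0000 + (1−p*)·0.0000]/1.25 = 0.0000. B = V − Δ·S = 0.0000.
(1,0): S=35.7500. Δ = (V_up−V_dn)/(S_up−S_dn) = (0.7280−6.4505)/(49.6925−23.2375) = -0.2163. V = [p*·0.7280 + (1−p*)·6.4505]/1.25 = 1.4485. B = V − Δ·S = 9.1816.
(1,1): S=76.4500. Δ = (V_up−V_dn)/(S_up−S_dn) = (0.0000−0.7280)/(106.2655−49.6925) = -0.0129. V = [p*·0.0000 + (1−p*)·0.7280]/1.25 = 0.1102. B = V − Δ·S = 1.0939.
(0,0): S=55.0000. Δ = (V_up−V_dn)/(S_up−S_dn) = (0.1102−1.4485)/(76.4500−35.7500) = -0.0329. V = [p*·0.1102 + (1−p*)·1.4485]/1.25 = 0.2907. B = V − Δ·S = 2.0992.
Self-financing check: at every node Δ·S+B equals the discounted successor values.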